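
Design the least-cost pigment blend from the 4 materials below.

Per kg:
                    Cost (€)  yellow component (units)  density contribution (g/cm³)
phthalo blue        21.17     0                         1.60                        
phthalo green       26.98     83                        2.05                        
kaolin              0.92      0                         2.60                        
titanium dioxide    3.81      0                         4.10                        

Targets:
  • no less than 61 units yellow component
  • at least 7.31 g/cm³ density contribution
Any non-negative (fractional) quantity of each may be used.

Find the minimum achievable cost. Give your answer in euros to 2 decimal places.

€21.88

Let x1 = kg of phthalo blue, x2 = kg of phthalo green, x3 = kg of kaolin, x4 = kg of titanium dioxide.
Minimize 21.17x1 + 26.98x2 + 0.92x3 + 3.81x4 subject to:
  83x2 ≥ 61   (yellow component)
  1.6x1 + 2.05x2 + 2.6x3 + 4.1x4 ≥ 7.31   (density contribution)
  x1, x2, x3, x4 ≥ 0.
The cheapest feasible vertex uses only phthalo green, kaolin; phthalo blue, titanium dioxide are not used. The yellow component and density contribution requirements are met with equality.
Optimal quantities: phthalo green = 0.7349 kg, kaolin = 2.232 kg.
Cost = 26.98·0.7349 + 0.92·2.232 = 21.8810.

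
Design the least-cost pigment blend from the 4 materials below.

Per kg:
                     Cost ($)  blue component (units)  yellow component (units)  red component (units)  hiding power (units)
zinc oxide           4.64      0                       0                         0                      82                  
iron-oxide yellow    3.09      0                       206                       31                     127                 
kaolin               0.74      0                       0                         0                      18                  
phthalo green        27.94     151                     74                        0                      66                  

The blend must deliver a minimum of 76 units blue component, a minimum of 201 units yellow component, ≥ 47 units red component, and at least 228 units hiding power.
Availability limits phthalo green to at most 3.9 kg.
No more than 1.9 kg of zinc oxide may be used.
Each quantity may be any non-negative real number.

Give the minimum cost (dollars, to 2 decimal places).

$18.80

This is a linear program. Let x1 = kg of zinc oxide, x2 = kg of iron-oxide yellow, x3 = kg of kaolin, x4 = kg of phthalo green.
min 4.64x1 + 3.09x2 + 0.74x3 + 27.94x4 s.t.:
  151x4 ≥ 76   (blue component)
  206x2 + 74x4 ≥ 201   (yellow component)
  31x2 ≥ 47   (red component)
  82x1 + 127x2 + 18x3 + 66x4 ≥ 228   (hiding power)
  x4 ≤ 3.9
  x1 ≤ 1.9
  x1, x2, x3, x4 ≥ 0.
The optimal basis is {iron-oxide yellow, phthalo green}; zinc oxide, kaolin drop out. The blue component and hiding power requirements are met with equality.
Optimal quantities: iron-oxide yellow = 1.534 kg, phthalo green = 0.5033 kg.
Total cost: 3.09·1.534 + 27.94·0.5033 = 18.8023.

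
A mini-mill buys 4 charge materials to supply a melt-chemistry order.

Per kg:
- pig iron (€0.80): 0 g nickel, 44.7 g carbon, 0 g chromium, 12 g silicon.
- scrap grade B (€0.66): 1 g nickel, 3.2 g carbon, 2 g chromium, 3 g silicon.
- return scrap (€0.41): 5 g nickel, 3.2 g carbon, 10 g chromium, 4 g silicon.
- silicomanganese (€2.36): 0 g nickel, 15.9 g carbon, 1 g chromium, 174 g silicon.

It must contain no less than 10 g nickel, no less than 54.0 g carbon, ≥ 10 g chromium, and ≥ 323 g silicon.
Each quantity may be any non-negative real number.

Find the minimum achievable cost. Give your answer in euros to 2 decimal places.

€5.37

Let x1 = kg of pig iron, x2 = kg of scrap grade B, x3 = kg of return scrap, x4 = kg of silicomanganese.
Minimize 0.8x1 + 0.66x2 + 0.41x3 + 2.36x4 with:
  1x2 + 5x3 ≥ 10   (nickel)
  44.7x1 + 3.2x2 + 3.2x3 + 15.9x4 ≥ 54   (carbon)
  2x2 + 10x3 + 1x4 ≥ 10   (chromium)
  12x1 + 3x2 + 4x3 + 174x4 ≥ 323   (silicon)
  x1, x2, x3, x4 ≥ 0.
The minimum-cost mix takes nothing from scrap grade B — only pig iron, return scrap, silicomanganese. There the nickel, carbon, silicon constraints are tight.
Solving gives x1 = 0.4315, x3 = 2, x4 = 1.781.
Hence cost = 0.8·0.4315 + 0.41·2 + 2.36·1.781 = €5.3684.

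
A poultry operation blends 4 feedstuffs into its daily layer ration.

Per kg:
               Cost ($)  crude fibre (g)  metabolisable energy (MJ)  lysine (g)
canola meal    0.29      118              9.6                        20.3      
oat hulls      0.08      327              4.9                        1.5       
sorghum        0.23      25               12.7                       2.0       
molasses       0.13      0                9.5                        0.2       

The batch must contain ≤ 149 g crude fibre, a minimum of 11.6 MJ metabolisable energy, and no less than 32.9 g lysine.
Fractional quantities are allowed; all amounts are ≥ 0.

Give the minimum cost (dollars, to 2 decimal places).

Set it up as a linear program. Let x1 = kg of canola meal, x2 = kg of oat hulls, x3 = kg of sorghum, x4 = kg of molasses.
Minimise 0.29x1 + 0.08x2 + 0.23x3 + 0.13x4 s.t.:
  118x1 + 327x2 + 25x3 ≤ 149   (crude fibre)
  9.6x1 + 4.9x2 + 12.7x3 + 9.5x4 ≥ 11.6   (metabolisable energy)
  20.3x1 + 1.5x2 + 2x3 + 0.2x4 ≥ 32.9   (lysine)
  x1, x2, x3, x4 ≥ 0.
The minimum-cost mix takes nothing from oat hulls, sorghum — only canola meal, molasses. Binding constraints: crude fibre and lysine.
So canola meal = 1.263 kg, molasses = 36.33 kg.
Hence cost = 0.29·1.263 + 0.13·36.33 = $5.0892.

$5.09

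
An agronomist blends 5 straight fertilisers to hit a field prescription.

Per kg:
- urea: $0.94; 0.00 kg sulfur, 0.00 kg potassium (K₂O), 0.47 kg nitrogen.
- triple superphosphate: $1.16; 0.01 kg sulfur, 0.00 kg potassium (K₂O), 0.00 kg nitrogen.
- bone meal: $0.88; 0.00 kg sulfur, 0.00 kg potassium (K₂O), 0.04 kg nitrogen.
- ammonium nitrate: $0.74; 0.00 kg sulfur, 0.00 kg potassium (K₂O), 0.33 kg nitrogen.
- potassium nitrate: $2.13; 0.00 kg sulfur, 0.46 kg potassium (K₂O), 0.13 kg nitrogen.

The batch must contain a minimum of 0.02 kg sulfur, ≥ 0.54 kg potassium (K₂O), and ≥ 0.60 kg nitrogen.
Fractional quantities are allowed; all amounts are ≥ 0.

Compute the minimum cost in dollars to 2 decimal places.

Treat it as an LP. Let x1 = kg of urea, x2 = kg of triple superphosphate, x3 = kg of bone meal, x4 = kg of ammonium nitrate, x5 = kg of potassium nitrate.
Minimize 0.94x1 + 1.16x2 + 0.88x3 + 0.74x4 + 2.13x5 with:
  0.01x2 ≥ 0.02   (sulfur)
  0.46x5 ≥ 0.54   (potassium (K₂O))
  0.47x1 + 0.04x3 + 0.33x4 + 0.13x5 ≥ 0.6   (nitrogen)
  x1, x2, x3, x4, x5 ≥ 0.
The cheapest feasible vertex uses only urea, triple superphosphate, potassium nitrate; bone meal, ammonium nitrate are not used. Binding constraints: sulfur, potassium (K₂O), nitrogen.
Optimal quantities: urea = 0.9519 kg, triple superphosphate = 2 kg, potassium nitrate = 1.174 kg.
Total cost: 0.94·0.9519 + 1.16·2 + 2.13·1.174 = 5.7154.

$5.72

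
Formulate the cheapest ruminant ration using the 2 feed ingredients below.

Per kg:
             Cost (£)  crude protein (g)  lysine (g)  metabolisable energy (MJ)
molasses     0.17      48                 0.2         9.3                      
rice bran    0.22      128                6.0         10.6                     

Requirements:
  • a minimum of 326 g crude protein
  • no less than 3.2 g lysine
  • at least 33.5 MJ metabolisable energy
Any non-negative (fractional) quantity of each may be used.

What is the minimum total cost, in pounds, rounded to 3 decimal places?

£0.667

Let x1 = kg of molasses, x2 = kg of rice bran.
Minimize 0.17x1 + 0.22x2 with:
  48x1 + 128x2 ≥ 326   (crude protein)
  0.2x1 + 6x2 ≥ 3.2   (lysine)
  9.3x1 + 10.6x2 ≥ 33.5   (metabolisable energy)
  x1, x2 ≥ 0.
Both inputs are positive at the optimum. Binding constraints: crude protein and metabolisable energy.
So molasses = 1.221 kg, rice bran = 2.089 kg.
Cost = 0.17·1.221 + 0.22·2.089 = 0.66715.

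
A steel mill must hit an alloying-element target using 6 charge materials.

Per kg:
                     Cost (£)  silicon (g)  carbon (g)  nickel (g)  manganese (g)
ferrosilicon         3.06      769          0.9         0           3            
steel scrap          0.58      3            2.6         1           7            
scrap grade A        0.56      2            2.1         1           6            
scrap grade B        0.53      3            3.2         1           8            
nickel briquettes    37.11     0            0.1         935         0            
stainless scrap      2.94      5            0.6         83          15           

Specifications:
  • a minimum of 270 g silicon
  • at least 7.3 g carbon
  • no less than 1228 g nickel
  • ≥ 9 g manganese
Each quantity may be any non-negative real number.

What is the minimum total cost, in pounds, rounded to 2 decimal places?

Let x1 = kg of ferrosilicon, x2 = kg of steel scrap, x3 = kg of scrap grade A, x4 = kg of scrap grade B, x5 = kg of nickel briquettes, x6 = kg of stainless scrap.
min 3.06x1 + 0.58x2 + 0.56x3 + 0.53x4 + 37.11x5 + 2.94x6 s.t.:
  769x1 + 3x2 + 2x3 + 3x4 + 5x6 ≥ 270   (silicon)
  0.9x1 + 2.6x2 + 2.1x3 + 3.2x4 + 0.1x5 + 0.6x6 ≥ 7.3   (carbon)
  1x2 + 1x3 + 1x4 + 935x5 + 83x6 ≥ 1228   (nickel)
  3x1 + 7x2 + 6x3 + 8x4 + 15x6 ≥ 9   (manganese)
  x1, x2, x3, x4, x5, x6 ≥ 0.
At the optimum only ferrosilicon, stainless scrap are positive (steel scrap, scrap grade A, scrap grade B, nickel briquettes = 0). There the silicon and nickel constraints are tight.
That vertex is x1 = 0.25491, x6 = 14.795.
Hence cost = 3.06·0.25491 + 2.94·14.795 = £44.2773.

£44.28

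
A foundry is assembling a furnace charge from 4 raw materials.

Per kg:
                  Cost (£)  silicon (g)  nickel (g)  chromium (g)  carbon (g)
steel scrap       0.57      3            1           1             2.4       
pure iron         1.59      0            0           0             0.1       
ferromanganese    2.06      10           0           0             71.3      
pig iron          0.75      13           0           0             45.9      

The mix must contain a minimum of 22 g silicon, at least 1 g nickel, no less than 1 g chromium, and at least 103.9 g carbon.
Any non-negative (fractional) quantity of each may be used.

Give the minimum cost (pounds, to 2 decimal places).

£2.23

Let x1 = kg of steel scrap, x2 = kg of pure iron, x3 = kg of ferromanganese, x4 = kg of pig iron.
min 0.57x1 + 1.59x2 + 2.06x3 + 0.75x4 with:
  3x1 + 10x3 + 13x4 ≥ 22   (silicon)
  1x1 ≥ 1   (nickel)
  1x1 ≥ 1   (chromium)
  2.4x1 + 0.1x2 + 71.3x3 + 45.9x4 ≥ 103.9   (carbon)
  x1, x2, x3, x4 ≥ 0.
The cheapest feasible vertex uses only steel scrap, pig iron; pure iron, ferromanganese are not used. The nickel, chromium, carbon requirements are met with equality.
So steel scrap = 1 kg, pig iron = 2.211 kg.
Objective = 0.57·1 + 0.75·2.211 = 2.2283.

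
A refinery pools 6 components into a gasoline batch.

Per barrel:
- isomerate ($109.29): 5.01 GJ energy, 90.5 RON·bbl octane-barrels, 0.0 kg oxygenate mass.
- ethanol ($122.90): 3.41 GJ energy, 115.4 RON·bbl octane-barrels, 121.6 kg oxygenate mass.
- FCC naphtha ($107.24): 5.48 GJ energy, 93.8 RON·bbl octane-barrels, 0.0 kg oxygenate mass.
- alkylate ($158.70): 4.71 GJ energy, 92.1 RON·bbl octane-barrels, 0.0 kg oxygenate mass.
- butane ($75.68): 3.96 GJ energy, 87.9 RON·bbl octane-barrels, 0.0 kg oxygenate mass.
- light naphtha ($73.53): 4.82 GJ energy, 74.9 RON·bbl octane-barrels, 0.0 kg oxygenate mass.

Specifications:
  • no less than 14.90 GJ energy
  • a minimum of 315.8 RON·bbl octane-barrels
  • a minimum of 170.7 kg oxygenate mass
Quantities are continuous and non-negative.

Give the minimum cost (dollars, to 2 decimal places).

$326.80

Let x1 = barrels of isomerate, x2 = barrels of ethanol, x3 = barrels of FCC naphtha, x4 = barrels of alkylate, x5 = barrels of butane, x6 = barrels of light naphtha.
min 109.29x1 + 122.9x2 + 107.24x3 + 158.7x4 + 75.68x5 + 73.53x6 with:
  5.01x1 + 3.41x2 + 5.48x3 + 4.71x4 + 3.96x5 + 4.82x6 ≥ 14.9   (energy)
  90.5x1 + 115.4x2 + 93.8x3 + 92.1x4 + 87.9x5 + 74.9x6 ≥ 315.8   (octane-barrels)
  121.6x2 ≥ 170.7   (oxygenate mass)
  x1, x2, x3, x4, x5, x6 ≥ 0.
The optimal basis is {ethanol, light naphtha}; isomerate, FCC naphtha, alkylate, butane drop out. Binding constraints: energy and oxygenate mass.
That vertex is x2 = 1.40378, x6 = 2.09815.
Total cost: 122.9·1.40378 + 73.53·2.09815 = 326.8015.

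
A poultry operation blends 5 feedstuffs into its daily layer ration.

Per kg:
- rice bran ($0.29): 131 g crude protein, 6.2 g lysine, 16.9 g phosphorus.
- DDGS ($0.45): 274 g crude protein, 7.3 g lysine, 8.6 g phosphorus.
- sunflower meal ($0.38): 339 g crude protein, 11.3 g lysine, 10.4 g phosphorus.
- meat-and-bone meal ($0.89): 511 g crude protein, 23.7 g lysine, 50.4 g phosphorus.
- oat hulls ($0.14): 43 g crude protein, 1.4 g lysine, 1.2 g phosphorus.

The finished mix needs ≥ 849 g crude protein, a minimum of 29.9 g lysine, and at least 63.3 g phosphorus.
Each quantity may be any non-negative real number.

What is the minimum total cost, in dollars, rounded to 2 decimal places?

This is a linear program. Let x1 = kg of rice bran, x2 = kg of DDGS, x3 = kg of sunflower meal, x4 = kg of meat-and-bone meal, x5 = kg of oat hulls.
Minimize 0.29x1 + 0.45x2 + 0.38x3 + 0.89x4 + 0.14x5 subject to:
  131x1 + 274x2 + 339x3 + 511x4 + 43x5 ≥ 849   (crude protein)
  6.2x1 + 7.3x2 + 11.3x3 + 23.7x4 + 1.4x5 ≥ 29.9   (lysine)
  16.9x1 + 8.6x2 + 10.4x3 + 50.4x4 + 1.2x5 ≥ 63.3   (phosphorus)
  x1, x2, x3, x4, x5 ≥ 0.
The minimum-cost mix takes nothing from rice bran, DDGS, oat hulls — only sunflower meal, meat-and-bone meal. Binding constraints: crude protein and phosphorus.
Optimal quantities: sunflower meal = 0.8872 kg, meat-and-bone meal = 1.073 kg.
Objective = 0.38·0.8872 + 0.89·1.073 = 1.2921.

$1.29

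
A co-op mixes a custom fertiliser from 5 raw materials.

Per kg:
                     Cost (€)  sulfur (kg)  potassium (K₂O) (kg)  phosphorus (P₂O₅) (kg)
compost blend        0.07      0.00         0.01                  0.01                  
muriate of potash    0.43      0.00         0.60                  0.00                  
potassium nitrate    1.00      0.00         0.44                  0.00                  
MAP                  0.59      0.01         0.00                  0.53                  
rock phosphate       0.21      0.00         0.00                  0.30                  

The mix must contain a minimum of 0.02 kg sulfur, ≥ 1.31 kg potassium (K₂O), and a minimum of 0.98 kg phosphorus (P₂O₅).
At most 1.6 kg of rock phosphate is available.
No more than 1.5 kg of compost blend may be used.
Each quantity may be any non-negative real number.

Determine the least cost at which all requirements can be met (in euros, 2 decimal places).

Let x1 = kg of compost blend, x2 = kg of muriate of potash, x3 = kg of potassium nitrate, x4 = kg of MAP, x5 = kg of rock phosphate.
min 0.07x1 + 0.43x2 + 1x3 + 0.59x4 + 0.21x5 subject to:
  0.01x4 ≥ 0.02   (sulfur)
  0.01x1 + 0.6x2 + 0.44x3 ≥ 1.31   (potassium (K₂O))
  0.01x1 + 0.53x4 + 0.3x5 ≥ 0.98   (phosphorus (P₂O₅))
  x5 ≤ 1.6
  x1 ≤ 1.5
  x1, x2, x3, x4, x5 ≥ 0.
The cheapest feasible vertex uses only muriate of potash, MAP; compost blend, potassium nitrate, rock phosphate are not used. Binding constraints: sulfur and potassium (K₂O).
Solving gives x2 = 2.183, x4 = 2.
Hence cost = 0.43·2.183 + 0.59·2 = €2.1187.

€2.12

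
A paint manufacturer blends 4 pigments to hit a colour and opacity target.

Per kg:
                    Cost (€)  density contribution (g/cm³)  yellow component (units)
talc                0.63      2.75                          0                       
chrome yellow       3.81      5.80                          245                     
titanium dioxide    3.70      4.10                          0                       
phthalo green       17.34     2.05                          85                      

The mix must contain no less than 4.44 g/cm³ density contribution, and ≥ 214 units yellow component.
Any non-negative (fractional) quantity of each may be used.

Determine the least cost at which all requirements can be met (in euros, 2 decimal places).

€3.33

Treat it as an LP. Let x1 = kg of talc, x2 = kg of chrome yellow, x3 = kg of titanium dioxide, x4 = kg of phthalo green.
Minimize 0.63x1 + 3.81x2 + 3.7x3 + 17.34x4 subject to:
  2.75x1 + 5.8x2 + 4.1x3 + 2.05x4 ≥ 4.44   (density contribution)
  245x2 + 85x4 ≥ 214   (yellow component)
  x1, x2, x3, x4 ≥ 0.
At the optimum only chrome yellow is positive (talc, titanium dioxide, phthalo green = 0). Binding constraint: yellow component.
Optimal quantities: chrome yellow = 0.8735 kg.
Hence cost = 3.81·0.8735 = €3.3280.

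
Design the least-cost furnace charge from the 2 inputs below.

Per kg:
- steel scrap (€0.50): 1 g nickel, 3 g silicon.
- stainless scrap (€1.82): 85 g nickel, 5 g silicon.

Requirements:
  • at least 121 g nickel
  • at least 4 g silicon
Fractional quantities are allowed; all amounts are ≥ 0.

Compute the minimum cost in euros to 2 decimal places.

€2.59

Set it up as a linear program. Let x1 = kg of steel scrap, x2 = kg of stainless scrap.
Minimize 0.5x1 + 1.82x2 with:
  1x1 + 85x2 ≥ 121   (nickel)
  3x1 + 5x2 ≥ 4   (silicon)
  x1, x2 ≥ 0.
The optimal basis is {stainless scrap}; steel scrap drops out. Binding constraint: nickel.
So stainless scrap = 1.424 kg.
Hence cost = 1.82·1.424 = €2.5917.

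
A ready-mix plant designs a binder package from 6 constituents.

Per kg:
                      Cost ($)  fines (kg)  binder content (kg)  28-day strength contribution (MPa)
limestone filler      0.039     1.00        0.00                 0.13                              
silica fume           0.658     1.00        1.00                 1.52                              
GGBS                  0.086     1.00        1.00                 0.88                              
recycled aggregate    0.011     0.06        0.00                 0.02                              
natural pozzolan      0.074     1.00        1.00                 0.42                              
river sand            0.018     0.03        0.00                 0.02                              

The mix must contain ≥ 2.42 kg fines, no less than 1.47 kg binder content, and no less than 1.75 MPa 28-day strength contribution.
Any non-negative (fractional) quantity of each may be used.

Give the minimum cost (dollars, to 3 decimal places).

Let x1 = kg of limestone filler, x2 = kg of silica fume, x3 = kg of GGBS, x4 = kg of recycled aggregate, x5 = kg of natural pozzolan, x6 = kg of river sand.
min 0.039x1 + 0.658x2 + 0.086x3 + 0.011x4 + 0.074x5 + 0.018x6 subject to:
  1x1 + 1x2 + 1x3 + 0.06x4 + 1x5 + 0.03x6 ≥ 2.42   (fines)
  1x2 + 1x3 + 1x5 ≥ 1.47   (binder content)
  0.13x1 + 1.52x2 + 0.88x3 + 0.02x4 + 0.42x5 + 0.02x6 ≥ 1.75   (28-day strength contribution)
  x1, x2, x3, x4, x5, x6 ≥ 0.
At the optimum only limestone filler, GGBS are positive (silica fume, recycled aggregate, natural pozzolan, river sand = 0). Binding constraints: fines and 28-day strength contribution.
Solving gives x1 = 0.5061, x3 = 1.914.
Total cost: 0.039·0.5061 + 0.086·1.914 = 0.18434.

$0.184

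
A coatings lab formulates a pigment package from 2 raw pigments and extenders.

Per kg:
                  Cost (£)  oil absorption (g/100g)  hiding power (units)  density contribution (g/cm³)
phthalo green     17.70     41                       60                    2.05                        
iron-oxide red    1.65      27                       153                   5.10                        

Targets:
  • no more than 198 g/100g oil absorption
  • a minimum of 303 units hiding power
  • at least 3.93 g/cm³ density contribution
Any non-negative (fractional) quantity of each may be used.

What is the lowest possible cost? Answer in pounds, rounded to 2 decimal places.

Let x1 = kg of phthalo green, x2 = kg of iron-oxide red.
Minimise 17.7x1 + 1.65x2 s.t.:
  41x1 + 27x2 ≤ 198   (oil absorption)
  60x1 + 153x2 ≥ 303   (hiding power)
  2.05x1 + 5.1x2 ≥ 3.93   (density contribution)
  x1, x2 ≥ 0.
The cheapest feasible vertex uses only iron-oxide red; phthalo green is not used. The hiding power requirement is met with equality.
So iron-oxide red = 1.98 kg.
Total cost: 1.65·1.98 = 3.2670.

£3.27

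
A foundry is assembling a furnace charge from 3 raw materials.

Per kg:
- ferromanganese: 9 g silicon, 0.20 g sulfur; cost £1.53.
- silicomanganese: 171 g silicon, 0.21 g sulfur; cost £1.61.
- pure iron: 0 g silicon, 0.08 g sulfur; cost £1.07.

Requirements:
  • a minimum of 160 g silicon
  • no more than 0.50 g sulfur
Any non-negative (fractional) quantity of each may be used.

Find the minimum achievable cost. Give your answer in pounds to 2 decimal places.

Let x1 = kg of ferromanganese, x2 = kg of silicomanganese, x3 = kg of pure iron.
min 1.53x1 + 1.61x2 + 1.07x3 with:
  9x1 + 171x2 ≥ 160   (silicon)
  0.2x1 + 0.21x2 + 0.08x3 ≤ 0.5   (sulfur)
  x1, x2, x3 ≥ 0.
The minimum-cost mix takes nothing from ferromanganese, pure iron — only silicomanganese. There the silicon constraint is tight.
That vertex is x2 = 0.9357.
Objective = 1.61·0.9357 = 1.5065.

£1.51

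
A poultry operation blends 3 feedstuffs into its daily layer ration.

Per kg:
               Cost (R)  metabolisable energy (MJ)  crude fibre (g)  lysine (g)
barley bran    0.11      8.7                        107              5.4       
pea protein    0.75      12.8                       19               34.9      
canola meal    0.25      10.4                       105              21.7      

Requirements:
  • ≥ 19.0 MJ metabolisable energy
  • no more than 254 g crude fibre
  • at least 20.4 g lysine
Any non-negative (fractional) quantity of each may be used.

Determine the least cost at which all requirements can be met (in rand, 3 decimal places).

Let x1 = kg of barley bran, x2 = kg of pea protein, x3 = kg of canola meal.
min 0.11x1 + 0.75x2 + 0.25x3 s.t.:
  8.7x1 + 12.8x2 + 10.4x3 ≥ 19   (metabolisable energy)
  107x1 + 19x2 + 105x3 ≤ 254   (crude fibre)
  5.4x1 + 34.9x2 + 21.7x3 ≥ 20.4   (lysine)
  x1, x2, x3 ≥ 0.
The optimal basis is {barley bran, canola meal}; pea protein drops out. There the metabolisable energy and lysine constraints are tight.
That vertex is x1 = 1.509, x3 = 0.5646.
Total cost: 0.11·1.509 + 0.25·0.5646 = 0.30714.

R0.307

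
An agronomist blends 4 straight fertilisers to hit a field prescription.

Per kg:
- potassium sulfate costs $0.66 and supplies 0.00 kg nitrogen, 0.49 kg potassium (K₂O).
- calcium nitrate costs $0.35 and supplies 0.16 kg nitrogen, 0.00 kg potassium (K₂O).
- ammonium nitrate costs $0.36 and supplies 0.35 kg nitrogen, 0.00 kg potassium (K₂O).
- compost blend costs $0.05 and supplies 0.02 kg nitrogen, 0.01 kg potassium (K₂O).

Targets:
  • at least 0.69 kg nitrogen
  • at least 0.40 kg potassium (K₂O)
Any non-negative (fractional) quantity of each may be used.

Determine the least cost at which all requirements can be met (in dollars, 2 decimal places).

$1.25

Set it up as a linear program. Let x1 = kg of potassium sulfate, x2 = kg of calcium nitrate, x3 = kg of ammonium nitrate, x4 = kg of compost blend.
min 0.66x1 + 0.35x2 + 0.36x3 + 0.05x4 subject to:
  0.16x2 + 0.35x3 + 0.02x4 ≥ 0.69   (nitrogen)
  0.49x1 + 0.01x4 ≥ 0.4   (potassium (K₂O))
  x1, x2, x3, x4 ≥ 0.
At the optimum only potassium sulfate, ammonium nitrate are positive (calcium nitrate, compost blend = 0). The nitrogen and potassium (K₂O) requirements are met with equality.
Solving gives x1 = 0.8163, x3 = 1.971.
Hence cost = 0.66·0.8163 + 0.36·1.971 = $1.2483.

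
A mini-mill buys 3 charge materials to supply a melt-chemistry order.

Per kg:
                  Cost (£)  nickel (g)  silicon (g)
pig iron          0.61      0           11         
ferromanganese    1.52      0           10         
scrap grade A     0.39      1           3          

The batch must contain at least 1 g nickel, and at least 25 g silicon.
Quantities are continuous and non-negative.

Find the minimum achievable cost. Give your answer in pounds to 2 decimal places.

£1.61

Let x1 = kg of pig iron, x2 = kg of ferromanganese, x3 = kg of scrap grade A.
Minimise 0.61x1 + 1.52x2 + 0.39x3 subject to:
  1x3 ≥ 1   (nickel)
  11x1 + 10x2 + 3x3 ≥ 25   (silicon)
  x1, x2, x3 ≥ 0.
The optimal basis is {pig iron, scrap grade A}; ferromanganese drops out. There the nickel and silicon constraints are tight.
Solving gives x1 = 2, x3 = 1.
Total cost: 0.61·2 + 0.39·1 = 1.6100.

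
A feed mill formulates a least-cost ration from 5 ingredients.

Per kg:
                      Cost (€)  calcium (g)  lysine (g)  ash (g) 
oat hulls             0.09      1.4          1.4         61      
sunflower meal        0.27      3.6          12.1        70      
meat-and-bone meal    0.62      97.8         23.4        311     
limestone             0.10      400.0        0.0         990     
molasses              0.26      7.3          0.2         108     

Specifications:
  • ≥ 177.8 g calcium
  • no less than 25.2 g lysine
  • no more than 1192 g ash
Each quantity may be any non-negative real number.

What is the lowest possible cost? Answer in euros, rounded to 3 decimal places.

€0.605

Set it up as a linear program. Let x1 = kg of oat hulls, x2 = kg of sunflower meal, x3 = kg of meat-and-bone meal, x4 = kg of limestone, x5 = kg of molasses.
Minimise 0.09x1 + 0.27x2 + 0.62x3 + 0.1x4 + 0.26x5 s.t.:
  1.4x1 + 3.6x2 + 97.8x3 + 400x4 + 7.3x5 ≥ 177.8   (calcium)
  1.4x1 + 12.1x2 + 23.4x3 + 0.2x5 ≥ 25.2   (lysine)
  61x1 + 70x2 + 311x3 + 990x4 + 108x5 ≤ 1192   (ash)
  x1, x2, x3, x4, x5 ≥ 0.
At the optimum only sunflower meal, limestone are positive (oat hulls, meat-and-bone meal, molasses = 0). The calcium and lysine requirements are met with equality.
That vertex is x2 = 2.083, x4 = 0.4258.
Total cost: 0.27·2.083 + 0.1·0.4258 = 0.60499.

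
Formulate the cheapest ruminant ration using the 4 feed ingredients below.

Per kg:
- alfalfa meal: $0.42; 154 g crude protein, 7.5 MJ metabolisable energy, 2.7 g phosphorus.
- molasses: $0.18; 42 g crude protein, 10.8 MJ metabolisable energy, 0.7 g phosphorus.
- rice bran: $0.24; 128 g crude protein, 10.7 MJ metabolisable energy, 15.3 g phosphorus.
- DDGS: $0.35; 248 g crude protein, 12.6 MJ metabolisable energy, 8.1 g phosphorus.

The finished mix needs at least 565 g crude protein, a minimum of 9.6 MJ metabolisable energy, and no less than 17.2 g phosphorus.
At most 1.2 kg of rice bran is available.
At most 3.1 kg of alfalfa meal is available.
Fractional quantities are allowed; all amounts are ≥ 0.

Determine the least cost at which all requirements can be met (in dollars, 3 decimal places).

Treat it as an LP. Let x1 = kg of alfalfa meal, x2 = kg of molasses, x3 = kg of rice bran, x4 = kg of DDGS.
min 0.42x1 + 0.18x2 + 0.24x3 + 0.35x4 subject to:
  154x1 + 42x2 + 128x3 + 248x4 ≥ 565   (crude protein)
  7.5x1 + 10.8x2 + 10.7x3 + 12.6x4 ≥ 9.6   (metabolisable energy)
  2.7x1 + 0.7x2 + 15.3x3 + 8.1x4 ≥ 17.2   (phosphorus)
  x3 ≤ 1.2
  x1 ≤ 3.1
  x1, x2, x3, x4 ≥ 0.
The optimal basis is {DDGS}; alfalfa meal, molasses, rice bran drop out. Binding constraint: crude protein.
So DDGS = 2.278 kg.
Cost = 0.35·2.278 = 0.79730.

$0.797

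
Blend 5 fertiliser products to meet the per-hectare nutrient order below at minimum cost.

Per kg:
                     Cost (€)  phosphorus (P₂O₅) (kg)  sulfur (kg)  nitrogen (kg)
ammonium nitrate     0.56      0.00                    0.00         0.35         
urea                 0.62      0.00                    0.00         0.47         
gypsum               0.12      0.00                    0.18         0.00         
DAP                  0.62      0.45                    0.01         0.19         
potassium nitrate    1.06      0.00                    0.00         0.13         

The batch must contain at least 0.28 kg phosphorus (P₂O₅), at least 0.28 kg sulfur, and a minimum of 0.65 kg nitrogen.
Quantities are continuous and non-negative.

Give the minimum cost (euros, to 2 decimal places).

€1.27

Let x1 = kg of ammonium nitrate, x2 = kg of urea, x3 = kg of gypsum, x4 = kg of DAP, x5 = kg of potassium nitrate.
Minimise 0.56x1 + 0.62x2 + 0.12x3 + 0.62x4 + 1.06x5 s.t.:
  0.45x4 ≥ 0.28   (phosphorus (P₂O₅))
  0.18x3 + 0.01x4 ≥ 0.28   (sulfur)
  0.35x1 + 0.47x2 + 0.19x4 + 0.13x5 ≥ 0.65   (nitrogen)
  x1, x2, x3, x4, x5 ≥ 0.
The optimal basis is {urea, gypsum, DAP}; ammonium nitrate, potassium nitrate drop out. Binding constraints: phosphorus (P₂O₅), sulfur, nitrogen.
Solving gives x2 = 1.131, x3 = 1.521, x4 = 0.6222.
Total cost: 0.62·1.131 + 0.12·1.521 + 0.62·0.6222 = 1.2695.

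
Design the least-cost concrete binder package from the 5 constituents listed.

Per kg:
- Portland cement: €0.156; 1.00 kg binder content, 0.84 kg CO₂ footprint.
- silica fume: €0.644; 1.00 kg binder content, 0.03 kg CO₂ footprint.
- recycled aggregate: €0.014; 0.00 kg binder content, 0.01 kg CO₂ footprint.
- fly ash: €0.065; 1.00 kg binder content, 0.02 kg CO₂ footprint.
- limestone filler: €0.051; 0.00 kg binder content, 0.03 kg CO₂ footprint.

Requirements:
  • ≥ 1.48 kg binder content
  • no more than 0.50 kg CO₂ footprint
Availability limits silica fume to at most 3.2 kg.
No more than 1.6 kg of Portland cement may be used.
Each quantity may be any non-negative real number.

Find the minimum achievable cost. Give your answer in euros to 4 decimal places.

Let x1 = kg of Portland cement, x2 = kg of silica fume, x3 = kg of recycled aggregate, x4 = kg of fly ash, x5 = kg of limestone filler.
min 0.156x1 + 0.644x2 + 0.014x3 + 0.065x4 + 0.051x5 with:
  1x1 + 1x2 + 1x4 ≥ 1.48   (binder content)
  0.84x1 + 0.03x2 + 0.01x3 + 0.02x4 + 0.03x5 ≤ 0.5   (CO₂ footprint)
  x2 ≤ 3.2
  x1 ≤ 1.6
  x1, x2, x3, x4, x5 ≥ 0.
The cheapest feasible vertex uses only fly ash; Portland cement, silica fume, recycled aggregate, limestone filler are not used. There the binder content constraint is tight.
That vertex is x4 = 1.48.
Cost = 0.065·1.48 = 0.096200.

€0.0962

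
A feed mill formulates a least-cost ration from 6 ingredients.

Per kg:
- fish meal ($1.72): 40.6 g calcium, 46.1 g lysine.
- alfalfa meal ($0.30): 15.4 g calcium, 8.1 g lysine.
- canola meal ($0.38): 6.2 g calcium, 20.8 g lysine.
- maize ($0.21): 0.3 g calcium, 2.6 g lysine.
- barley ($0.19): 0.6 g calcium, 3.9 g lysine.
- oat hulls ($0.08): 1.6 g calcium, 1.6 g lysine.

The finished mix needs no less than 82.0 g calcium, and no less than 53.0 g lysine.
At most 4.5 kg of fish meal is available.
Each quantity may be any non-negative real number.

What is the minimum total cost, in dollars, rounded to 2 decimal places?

$1.74

This is a linear program. Let x1 = kg of fish meal, x2 = kg of alfalfa meal, x3 = kg of canola meal, x4 = kg of maize, x5 = kg of barley, x6 = kg of oat hulls.
min 1.72x1 + 0.3x2 + 0.38x3 + 0.21x4 + 0.19x5 + 0.08x6 s.t.:
  40.6x1 + 15.4x2 + 6.2x3 + 0.3x4 + 0.6x5 + 1.6x6 ≥ 82   (calcium)
  46.1x1 + 8.1x2 + 20.8x3 + 2.6x4 + 3.9x5 + 1.6x6 ≥ 53   (lysine)
  x1 ≤ 4.5
  x1, x2, x3, x4, x5, x6 ≥ 0.
The cheapest feasible vertex uses only alfalfa meal, canola meal; fish meal, maize, barley, oat hulls are not used. The calcium and lysine requirements are met with equality.
That vertex is x2 = 5.098, x3 = 0.5628.
Objective = 0.3·5.098 + 0.38·0.5628 = 1.7433.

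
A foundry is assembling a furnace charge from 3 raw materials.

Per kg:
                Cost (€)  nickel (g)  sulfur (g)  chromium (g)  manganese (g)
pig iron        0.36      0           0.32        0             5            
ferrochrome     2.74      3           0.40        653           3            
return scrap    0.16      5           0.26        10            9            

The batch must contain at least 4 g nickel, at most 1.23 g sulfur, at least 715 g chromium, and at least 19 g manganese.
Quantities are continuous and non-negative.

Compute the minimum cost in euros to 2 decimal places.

€3.21

Let x1 = kg of pig iron, x2 = kg of ferrochrome, x3 = kg of return scrap.
min 0.36x1 + 2.74x2 + 0.16x3 subject to:
  3x2 + 5x3 ≥ 4   (nickel)
  0.32x1 + 0.4x2 + 0.26x3 ≤ 1.23   (sulfur)
  653x2 + 10x3 ≥ 715   (chromium)
  5x1 + 3x2 + 9x3 ≥ 19   (manganese)
  x1, x2, x3 ≥ 0.
The optimal basis is {ferrochrome, return scrap}; pig iron drops out. Binding constraints: chromium and manganese.
So ferrochrome = 1.068 kg, return scrap = 1.755 kg.
Cost = 2.74·1.068 + 0.16·1.755 = 3.2071.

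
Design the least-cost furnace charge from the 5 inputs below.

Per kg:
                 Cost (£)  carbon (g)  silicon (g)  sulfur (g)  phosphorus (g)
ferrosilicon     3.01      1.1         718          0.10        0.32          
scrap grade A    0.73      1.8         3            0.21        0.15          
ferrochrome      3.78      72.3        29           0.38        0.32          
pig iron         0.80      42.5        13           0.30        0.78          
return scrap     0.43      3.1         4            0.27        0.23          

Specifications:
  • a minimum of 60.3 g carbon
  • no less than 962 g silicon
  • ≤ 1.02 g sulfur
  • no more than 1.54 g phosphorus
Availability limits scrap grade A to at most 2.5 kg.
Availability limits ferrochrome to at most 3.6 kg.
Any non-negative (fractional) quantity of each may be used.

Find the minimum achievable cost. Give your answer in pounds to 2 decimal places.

£5.07

Let x1 = kg of ferrosilicon, x2 = kg of scrap grade A, x3 = kg of ferrochrome, x4 = kg of pig iron, x5 = kg of return scrap.
Minimize 3.01x1 + 0.73x2 + 3.78x3 + 0.8x4 + 0.43x5 s.t.:
  1.1x1 + 1.8x2 + 72.3x3 + 42.5x4 + 3.1x5 ≥ 60.3   (carbon)
  718x1 + 3x2 + 29x3 + 13x4 + 4x5 ≥ 962   (silicon)
  0.1x1 + 0.21x2 + 0.38x3 + 0.3x4 + 0.27x5 ≤ 1.02   (sulfur)
  0.32x1 + 0.15x2 + 0.32x3 + 0.78x4 + 0.23x5 ≤ 1.54   (phosphorus)
  x2 ≤ 2.5
  x3 ≤ 3.6
  x1, x2, x3, x4, x5 ≥ 0.
The cheapest feasible vertex uses only ferrosilicon, pig iron; scrap grade A, ferrochrome, return scrap are not used. There the carbon and silicon constraints are tight.
Solving gives x1 = 1.315, x4 = 1.385.
Cost = 3.01·1.315 + 0.8·1.385 = 5.0662.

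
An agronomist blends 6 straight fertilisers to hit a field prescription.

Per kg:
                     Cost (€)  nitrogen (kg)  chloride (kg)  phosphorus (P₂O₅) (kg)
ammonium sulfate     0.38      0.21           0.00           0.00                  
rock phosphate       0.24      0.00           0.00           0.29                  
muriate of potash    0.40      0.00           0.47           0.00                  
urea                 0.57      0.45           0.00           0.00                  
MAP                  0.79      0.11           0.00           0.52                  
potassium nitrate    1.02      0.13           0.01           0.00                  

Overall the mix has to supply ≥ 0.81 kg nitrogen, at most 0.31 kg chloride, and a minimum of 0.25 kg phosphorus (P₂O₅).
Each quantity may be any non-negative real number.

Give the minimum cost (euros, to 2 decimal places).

€1.23

Let x1 = kg of ammonium sulfate, x2 = kg of rock phosphate, x3 = kg of muriate of potash, x4 = kg of urea, x5 = kg of MAP, x6 = kg of potassium nitrate.
Minimize 0.38x1 + 0.24x2 + 0.4x3 + 0.57x4 + 0.79x5 + 1.02x6 subject to:
  0.21x1 + 0.45x4 + 0.11x5 + 0.13x6 ≥ 0.81   (nitrogen)
  0.47x3 + 0.01x6 ≤ 0.31   (chloride)
  0.29x2 + 0.52x5 ≥ 0.25   (phosphorus (P₂O₅))
  x1, x2, x3, x4, x5, x6 ≥ 0.
The cheapest feasible vertex uses only rock phosphate, urea; ammonium sulfate, muriate of potash, MAP, potassium nitrate are not used. The nitrogen and phosphorus (P₂O₅) requirements are met with equality.
So rock phosphate = 0.8621 kg, urea = 1.8 kg.
Objective = 0.24·0.8621 + 0.57·1.8 = 1.2329.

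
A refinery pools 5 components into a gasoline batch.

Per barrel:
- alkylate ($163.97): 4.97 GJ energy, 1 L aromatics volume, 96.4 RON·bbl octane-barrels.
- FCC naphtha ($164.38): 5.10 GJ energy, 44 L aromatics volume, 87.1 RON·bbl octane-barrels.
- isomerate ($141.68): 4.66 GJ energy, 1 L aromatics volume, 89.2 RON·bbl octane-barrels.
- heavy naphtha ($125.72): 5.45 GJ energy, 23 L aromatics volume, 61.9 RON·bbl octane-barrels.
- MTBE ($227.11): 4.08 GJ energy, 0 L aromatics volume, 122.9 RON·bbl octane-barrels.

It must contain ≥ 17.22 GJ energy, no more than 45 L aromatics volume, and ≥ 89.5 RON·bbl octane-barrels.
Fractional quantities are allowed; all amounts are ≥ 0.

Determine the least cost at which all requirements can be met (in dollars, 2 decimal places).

$447.90

Treat it as an LP. Let x1 = barrels of alkylate, x2 = barrels of FCC naphtha, x3 = barrels of isomerate, x4 = barrels of heavy naphtha, x5 = barrels of MTBE.
Minimise 163.97x1 + 164.38x2 + 141.68x3 + 125.72x4 + 227.11x5 s.t.:
  4.97x1 + 5.1x2 + 4.66x3 + 5.45x4 + 4.08x5 ≥ 17.22   (energy)
  1x1 + 44x2 + 1x3 + 23x4 ≤ 45   (aromatics volume)
  96.4x1 + 87.1x2 + 89.2x3 + 61.9x4 + 122.9x5 ≥ 89.5   (octane-barrels)
  x1, x2, x3, x4, x5 ≥ 0.
The optimal basis is {isomerate, heavy naphtha}; alkylate, FCC naphtha, MTBE drop out. Binding constraints: energy and aromatics volume.
Optimal quantities: isomerate = 1.48245 barrels, heavy naphtha = 1.89207 barrels.
Objective = 141.68·1.48245 + 125.72·1.89207 = 447.9046.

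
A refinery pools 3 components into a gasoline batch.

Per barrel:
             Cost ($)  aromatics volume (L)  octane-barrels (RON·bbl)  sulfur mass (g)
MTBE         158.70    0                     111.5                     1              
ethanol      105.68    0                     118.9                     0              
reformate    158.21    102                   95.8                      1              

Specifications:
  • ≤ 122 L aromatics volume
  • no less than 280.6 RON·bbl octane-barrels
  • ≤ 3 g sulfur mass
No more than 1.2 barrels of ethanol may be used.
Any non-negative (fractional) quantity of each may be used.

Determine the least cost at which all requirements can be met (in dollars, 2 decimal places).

$323.12

Set it up as a linear program. Let x1 = barrels of MTBE, x2 = barrels of ethanol, x3 = barrels of reformate.
Minimize 158.7x1 + 105.68x2 + 158.21x3 with:
  102x3 ≤ 122   (aromatics volume)
  111.5x1 + 118.9x2 + 95.8x3 ≥ 280.6   (octane-barrels)
  1x1 + 1x3 ≤ 3   (sulfur mass)
  x2 ≤ 1.2
  x1, x2, x3 ≥ 0.
At the optimum only MTBE, ethanol are positive (reformate = 0). Binding constraints: octane-barrels and the ethanol cap.
So MTBE = 1.23695 barrels, ethanol = 1.2 barrels.
Cost = 158.7·1.23695 + 105.68·1.2 = 323.1200.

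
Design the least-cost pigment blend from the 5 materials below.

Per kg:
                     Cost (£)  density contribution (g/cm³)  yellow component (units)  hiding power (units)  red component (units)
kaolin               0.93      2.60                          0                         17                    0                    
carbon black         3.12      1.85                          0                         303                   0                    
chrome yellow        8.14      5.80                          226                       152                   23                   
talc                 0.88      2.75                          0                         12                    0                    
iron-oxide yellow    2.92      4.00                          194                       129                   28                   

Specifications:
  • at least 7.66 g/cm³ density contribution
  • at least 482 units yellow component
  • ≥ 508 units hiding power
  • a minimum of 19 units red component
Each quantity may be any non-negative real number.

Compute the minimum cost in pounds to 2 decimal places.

This is a linear program. Let x1 = kg of kaolin, x2 = kg of carbon black, x3 = kg of chrome yellow, x4 = kg of talc, x5 = kg of iron-oxide yellow.
min 0.93x1 + 3.12x2 + 8.14x3 + 0.88x4 + 2.92x5 s.t.:
  2.6x1 + 1.85x2 + 5.8x3 + 2.75x4 + 4x5 ≥ 7.66   (density contribution)
  226x3 + 194x5 ≥ 482   (yellow component)
  17x1 + 303x2 + 152x3 + 12x4 + 129x5 ≥ 508   (hiding power)
  23x3 + 28x5 ≥ 19   (red component)
  x1, x2, x3, x4, x5 ≥ 0.
The minimum-cost mix takes nothing from kaolin, chrome yellow, talc — only carbon black, iron-oxide yellow. The yellow component and hiding power requirements are met with equality.
Solving gives x2 = 0.6188, x5 = 2.485.
Hence cost = 3.12·0.6188 + 2.92·2.485 = £9.1869.

£9.19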